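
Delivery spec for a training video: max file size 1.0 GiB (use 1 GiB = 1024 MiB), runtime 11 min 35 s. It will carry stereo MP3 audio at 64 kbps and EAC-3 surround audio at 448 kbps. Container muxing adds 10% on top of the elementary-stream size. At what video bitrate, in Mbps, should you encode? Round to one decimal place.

Budget: 1.0 GiB = 8589.9 Mb.
Stream payload after overhead: 8589.9 / 1.10 = 7809.0 Mb.
11 min 35 s = 695 s
Total bitrate budget: 7809.0 Mb / 695 s = 11.236 Mbps.
Audio total: 64 + 448 = 512 kbps = 0.512 Mbps.
Video: 11.236 − 0.512 = 10.724 Mbps.

10.7 Mbps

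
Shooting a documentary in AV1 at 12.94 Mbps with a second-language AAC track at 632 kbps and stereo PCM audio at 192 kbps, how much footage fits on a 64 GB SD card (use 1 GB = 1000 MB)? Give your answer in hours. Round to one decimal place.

Audio total: 632 + 192 = 824 kbps = 0.824 Mbps.
Total bitrate: 12.94 + 0.824 = 13.764 Mbps.
Capacity: 64 GB = 512,000 Mb.
Recording time: 512,000 / 13.764 = 37,198 s ≈ 10.3 hours.

10.3 hours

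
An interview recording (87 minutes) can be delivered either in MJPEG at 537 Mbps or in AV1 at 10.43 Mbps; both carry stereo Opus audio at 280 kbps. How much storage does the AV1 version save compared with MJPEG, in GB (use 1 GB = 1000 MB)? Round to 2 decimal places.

87 min = 5220 s
Audio: 280 kbps = 0.280 Mbps.
MJPEG: 537.280 Mbps × 5220 s = 2804601.6 Mb = 350.575 GB.
AV1: 10.710 Mbps × 5220 s = 55906.2 Mb = 6.988 GB.
Saving: 350.575 − 6.988 = 343.587 GB.

343.59 GB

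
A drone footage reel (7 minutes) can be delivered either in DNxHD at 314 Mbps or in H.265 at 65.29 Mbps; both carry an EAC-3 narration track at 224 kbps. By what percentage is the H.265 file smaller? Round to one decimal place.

7 min = 420 s
Audio: 224 kbps = 0.224 Mbps.
DNxHD: 314.224 Mbps × 420 s = 131974.1 Mb = 15.364 GiB.
H.265: 65.514 Mbps × 420 s = 27515.9 Mb = 3.203 GiB.
Reduction: (1 − 3.203/15.364) × 100 = 79.15%.

79.2%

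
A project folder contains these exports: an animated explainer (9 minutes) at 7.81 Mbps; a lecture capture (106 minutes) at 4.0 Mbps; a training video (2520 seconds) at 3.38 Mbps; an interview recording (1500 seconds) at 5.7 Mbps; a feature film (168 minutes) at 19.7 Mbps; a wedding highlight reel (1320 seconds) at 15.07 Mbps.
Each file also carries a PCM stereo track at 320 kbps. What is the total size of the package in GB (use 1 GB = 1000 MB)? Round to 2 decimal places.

34.04 GB

Audio: 320 kbps = 0.320 Mbps.
animated explainer: 8.130 Mbps × 540 s = 4390.2 Mb
lecture capture: 4.320 Mbps × 6360 s = 27475.2 Mb
training video: 3.700 Mbps × 2520 s = 9324.0 Mb
interview recording: 6.020 Mbps × 1500 s = 9030.0 Mb
feature film: 20.020 Mbps × 10080 s = 201801.6 Mb
wedding highlight reel: 15.390 Mbps × 1320 s = 20314.8 Mb
Total: 272335.8 Mb = 34042.0 MB.
= 34.04 GB.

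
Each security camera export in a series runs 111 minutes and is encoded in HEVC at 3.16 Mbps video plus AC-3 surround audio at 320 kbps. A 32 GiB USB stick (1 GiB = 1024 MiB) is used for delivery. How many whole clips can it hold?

111 min = 6660 s
Audio: 320 kbps = 0.320 Mbps.
Total bitrate: 3.480 Mbps.
Per item: 3.480 Mbps × 6660 s = 23,177 Mb = 2,897 MB.
Capacity: 32 GiB = 274,878 Mb; 11.86 items → 11 complete.

11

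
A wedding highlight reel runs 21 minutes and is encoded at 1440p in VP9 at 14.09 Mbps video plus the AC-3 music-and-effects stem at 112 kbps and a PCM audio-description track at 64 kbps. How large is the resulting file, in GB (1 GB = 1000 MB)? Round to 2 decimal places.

21 min = 1260 s
Audio total: 112 + 64 = 176 kbps = 0.176 Mbps.
Total bitrate: 14.09 + 0.176 = 14.266 Mbps.
Stream data: 14.266 Mbps × 1260 s = 17975.2 Mb.
17,975 Mb ÷ 8 = 2,247 MB → 2.247 GB.

2.25 GB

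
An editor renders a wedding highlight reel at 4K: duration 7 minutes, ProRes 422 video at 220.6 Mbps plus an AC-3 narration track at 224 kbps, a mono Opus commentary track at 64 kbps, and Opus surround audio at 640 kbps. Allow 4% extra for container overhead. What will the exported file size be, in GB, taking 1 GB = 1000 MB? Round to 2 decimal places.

7 min = 420 s
Audio total: 224 + 64 + 640 = 928 kbps = 0.928 Mbps.
Total bitrate: 220.6 + 0.928 = 221.528 Mbps.
Stream data: 221.528 Mbps × 420 s = 93041.8 Mb.
With 4% container overhead: ×1.04.
96,763 Mb ÷ 8 = 12,095 MB → 12.10 GB.

12.10 GB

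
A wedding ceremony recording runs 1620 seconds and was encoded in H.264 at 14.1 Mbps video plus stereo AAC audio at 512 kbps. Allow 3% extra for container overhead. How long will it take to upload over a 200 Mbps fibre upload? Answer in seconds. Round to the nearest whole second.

Audio: 512 kbps = 0.512 Mbps.
Total bitrate: 14.612 Mbps.
File: 14.612 Mbps × 1620 s = 23671.4 Mb.
With 3% container overhead: ×1.03. → 24381.6 Mb.
At 200 Mbps: 24381.6 / 200 = 121.9 s ≈ 122 seconds.

122 seconds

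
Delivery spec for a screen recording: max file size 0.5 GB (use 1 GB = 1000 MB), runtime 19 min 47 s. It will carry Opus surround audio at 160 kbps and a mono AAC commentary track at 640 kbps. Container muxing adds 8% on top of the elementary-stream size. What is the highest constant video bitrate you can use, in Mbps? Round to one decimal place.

2.3 Mbps

Budget: 0.5 GB = 4000.0 Mb.
Stream payload after overhead: 4000.0 / 1.08 = 3703.7 Mb.
19 min 47 s = 1187 s
Total bitrate budget: 3703.7 Mb / 1187 s = 3.120 Mbps.
Audio total: 160 + 640 = 800 kbps = 0.800 Mbps.
Video: 3.120 − 0.800 = 2.320 Mbps.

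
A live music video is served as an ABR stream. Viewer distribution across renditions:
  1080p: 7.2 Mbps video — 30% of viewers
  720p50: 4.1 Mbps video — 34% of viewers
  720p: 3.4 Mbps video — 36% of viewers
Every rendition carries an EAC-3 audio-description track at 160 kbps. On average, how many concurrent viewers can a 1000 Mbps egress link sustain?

202

Audio: 160 kbps = 0.160 Mbps.
Average per-viewer bitrate: 0.30×7.360 + 0.34×4.260 + 0.36×3.560 = 4.938 Mbps.
1000 Mbps = 1,000 Mbps; 1,000 / 4.938 = 202.51 → 202.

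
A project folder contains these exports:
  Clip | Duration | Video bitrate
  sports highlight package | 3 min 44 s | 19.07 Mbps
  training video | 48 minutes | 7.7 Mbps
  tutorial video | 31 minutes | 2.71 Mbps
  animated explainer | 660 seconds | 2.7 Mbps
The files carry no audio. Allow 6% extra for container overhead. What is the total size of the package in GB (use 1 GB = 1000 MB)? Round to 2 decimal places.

4.41 GB

sports highlight package: 19.070 Mbps × 224 s × 1.06 = 4528.0 Mb
training video: 7.700 Mbps × 2880 s × 1.06 = 23506.6 Mb
tutorial video: 2.710 Mbps × 1860 s × 1.06 = 5343.0 Mb
animated explainer: 2.700 Mbps × 660 s × 1.06 = 1888.9 Mb
Total: 35266.5 Mb = 4408.3 MB.
= 4.408 GB.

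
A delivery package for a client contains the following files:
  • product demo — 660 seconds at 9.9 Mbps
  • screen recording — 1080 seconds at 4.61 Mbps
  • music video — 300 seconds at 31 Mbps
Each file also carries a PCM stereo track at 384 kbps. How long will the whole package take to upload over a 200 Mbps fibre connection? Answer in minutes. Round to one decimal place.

1.8 minutes

Audio: 384 kbps = 0.384 Mbps.
product demo: 10.284 Mbps × 660 s = 6787.4 Mb
screen recording: 4.994 Mbps × 1080 s = 5393.5 Mb
music video: 31.384 Mbps × 300 s = 9415.2 Mb
Total: 21596.2 Mb = 2699.5 MB.
At 200 Mbps: 21596.2 / 200 = 108 s ≈ 1.8 minutes.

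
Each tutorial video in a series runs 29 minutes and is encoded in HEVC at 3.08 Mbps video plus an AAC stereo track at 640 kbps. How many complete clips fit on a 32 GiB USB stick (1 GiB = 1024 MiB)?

29 min = 1740 s
Audio: 640 kbps = 0.640 Mbps.
Total bitrate: 3.720 Mbps.
Per item: 3.720 Mbps × 1740 s = 6,473 Mb = 809.1 MB.
Capacity: 32 GiB = 274,878 Mb; 42.47 items → 42 complete.

42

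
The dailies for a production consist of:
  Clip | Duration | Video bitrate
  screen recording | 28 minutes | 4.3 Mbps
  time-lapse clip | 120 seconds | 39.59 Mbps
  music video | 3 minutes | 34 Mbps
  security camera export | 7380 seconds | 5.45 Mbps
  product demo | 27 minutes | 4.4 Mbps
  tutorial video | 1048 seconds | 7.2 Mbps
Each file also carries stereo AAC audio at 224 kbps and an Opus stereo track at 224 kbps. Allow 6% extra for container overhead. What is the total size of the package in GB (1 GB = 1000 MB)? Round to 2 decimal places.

Audio total: 224 + 224 = 448 kbps = 0.448 Mbps.
screen recording: 4.748 Mbps × 1680 s × 1.06 = 8455.2 Mb
time-lapse clip: 40.038 Mbps × 120 s × 1.06 = 5092.8 Mb
music video: 34.448 Mbps × 180 s × 1.06 = 6572.7 Mb
security camera export: 5.898 Mbps × 7380 s × 1.06 = 46138.9 Mb
product demo: 4.848 Mbps × 1620 s × 1.06 = 8325.0 Mb
tutorial video: 7.648 Mbps × 1048 s × 1.06 = 8496.0 Mb
Total: 83080.6 Mb = 10385.1 MB.
= 10.39 GB.

10.39 GB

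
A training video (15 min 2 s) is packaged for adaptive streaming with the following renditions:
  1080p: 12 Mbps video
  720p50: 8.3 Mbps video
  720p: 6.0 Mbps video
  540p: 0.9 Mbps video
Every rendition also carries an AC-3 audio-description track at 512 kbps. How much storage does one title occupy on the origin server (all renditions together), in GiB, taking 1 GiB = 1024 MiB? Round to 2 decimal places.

3.07 GiB

15 min 2 s = 902 s
Audio: 512 kbps = 0.512 Mbps.
Sum of rendition bitrates: (12+0.512) + (8.3+0.512) + (6.0+0.512) + (0.9+0.512) = 29.248 Mbps.
× 902 s = 26,382 Mb = 3,298 MB = 3.071 GiB.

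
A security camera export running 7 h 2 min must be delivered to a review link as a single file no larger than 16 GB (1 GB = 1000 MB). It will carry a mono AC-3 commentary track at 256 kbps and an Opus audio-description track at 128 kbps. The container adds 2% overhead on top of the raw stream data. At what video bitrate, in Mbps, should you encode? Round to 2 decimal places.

Budget: 16 GB = 128000.0 Mb.
Stream payload after overhead: 128000.0 / 1.02 = 125490.2 Mb.
7 h 2 min = 422 min = 25320 s
Total bitrate budget: 125490.2 Mb / 25320 s = 4.956 Mbps.
Audio total: 256 + 128 = 384 kbps = 0.384 Mbps.
Video: 4.956 − 0.384 = 4.572 Mbps.

4.57 Mbps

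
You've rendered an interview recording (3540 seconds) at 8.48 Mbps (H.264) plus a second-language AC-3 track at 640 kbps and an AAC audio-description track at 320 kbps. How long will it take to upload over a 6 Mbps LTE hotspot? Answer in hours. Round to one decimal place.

1.5 hours

Audio total: 640 + 320 = 960 kbps = 0.960 Mbps.
Total bitrate: 9.440 Mbps.
File: 9.440 Mbps × 3540 s = 33417.6 Mb.
At 6 Mbps: 33417.6 / 6 = 5569.6 s ≈ 1.55 hours.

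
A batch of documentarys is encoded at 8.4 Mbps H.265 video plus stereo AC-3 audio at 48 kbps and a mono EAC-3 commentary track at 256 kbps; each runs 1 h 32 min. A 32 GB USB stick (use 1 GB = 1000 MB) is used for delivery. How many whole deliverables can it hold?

1 h 32 min = 92 min = 5520 s
Audio total: 48 + 256 = 304 kbps = 0.304 Mbps.
Total bitrate: 8.704 Mbps.
Per item: 8.704 Mbps × 5520 s = 48,046 Mb = 6,006 MB.
Capacity: 32 GB = 256,000 Mb; 5.33 items → 5 complete.

5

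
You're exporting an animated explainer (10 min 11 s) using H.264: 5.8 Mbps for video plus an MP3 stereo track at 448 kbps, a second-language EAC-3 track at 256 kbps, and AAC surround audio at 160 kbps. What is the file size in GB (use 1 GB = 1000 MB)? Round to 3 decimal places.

0.509 GB

10 min 11 s = 611 s
Audio total: 448 + 256 + 160 = 864 kbps = 0.864 Mbps.
Total bitrate: 5.8 + 0.864 = 6.664 Mbps.
Stream data: 6.664 Mbps × 611 s = 4071.7 Mb.
4,072 Mb ÷ 8 = 509.0 MB → 0.509 GB.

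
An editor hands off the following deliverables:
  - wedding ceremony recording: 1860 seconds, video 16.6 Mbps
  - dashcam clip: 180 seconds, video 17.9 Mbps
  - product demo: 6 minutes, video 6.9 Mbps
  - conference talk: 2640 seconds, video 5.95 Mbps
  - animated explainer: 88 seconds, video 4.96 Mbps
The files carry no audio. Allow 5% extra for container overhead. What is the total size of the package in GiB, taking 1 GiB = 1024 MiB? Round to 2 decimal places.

6.45 GiB

wedding ceremony recording: 16.600 Mbps × 1860 s × 1.05 = 32419.8 Mb
dashcam clip: 17.900 Mbps × 180 s × 1.05 = 3383.1 Mb
product demo: 6.900 Mbps × 360 s × 1.05 = 2608.2 Mb
conference talk: 5.950 Mbps × 2640 s × 1.05 = 16493.4 Mb
animated explainer: 4.960 Mbps × 88 s × 1.05 = 458.3 Mb
Total: 55362.8 Mb = 6920.4 MB.
= 6.445 GiB.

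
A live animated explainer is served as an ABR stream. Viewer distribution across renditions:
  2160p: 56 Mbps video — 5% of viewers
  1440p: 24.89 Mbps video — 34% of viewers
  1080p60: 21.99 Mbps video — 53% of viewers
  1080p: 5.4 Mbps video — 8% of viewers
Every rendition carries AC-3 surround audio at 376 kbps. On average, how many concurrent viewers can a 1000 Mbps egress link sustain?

Audio: 376 kbps = 0.376 Mbps.
Average per-viewer bitrate: 0.05×56.376 + 0.34×25.266 + 0.53×22.366 + 0.08×5.776 = 23.725 Mbps.
1000 Mbps = 1,000 Mbps; 1,000 / 23.725 = 42.15 → 42.

42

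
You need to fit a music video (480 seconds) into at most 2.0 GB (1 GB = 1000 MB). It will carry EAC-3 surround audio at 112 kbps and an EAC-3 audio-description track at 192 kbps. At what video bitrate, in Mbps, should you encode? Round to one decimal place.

33.0 Mbps

Budget: 2.0 GB = 16000.0 Mb.
Total bitrate budget: 16000.0 Mb / 480 s = 33.333 Mbps.
Audio total: 112 + 192 = 304 kbps = 0.304 Mbps.
Video: 33.333 − 0.304 = 33.029 Mbps.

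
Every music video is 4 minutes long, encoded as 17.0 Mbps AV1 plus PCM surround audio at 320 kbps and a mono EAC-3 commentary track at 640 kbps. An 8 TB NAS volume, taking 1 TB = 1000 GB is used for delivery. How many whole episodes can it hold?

14847

4 min = 240 s
Audio total: 320 + 640 = 960 kbps = 0.960 Mbps.
Total bitrate: 17.960 Mbps.
Per item: 17.960 Mbps × 240 s = 4,310 Mb = 538.8 MB.
Capacity: 8 TB = 64,000,000 Mb; 14847.81 items → 14847 complete.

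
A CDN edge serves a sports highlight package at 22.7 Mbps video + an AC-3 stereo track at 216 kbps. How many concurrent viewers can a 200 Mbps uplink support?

Audio: 216 kbps = 0.216 Mbps.
Per-viewer media rate: 22.916 Mbps.
200 Mbps = 200.0 Mbps; 200.0 / 22.916 = 8.73 → 8 viewers.

8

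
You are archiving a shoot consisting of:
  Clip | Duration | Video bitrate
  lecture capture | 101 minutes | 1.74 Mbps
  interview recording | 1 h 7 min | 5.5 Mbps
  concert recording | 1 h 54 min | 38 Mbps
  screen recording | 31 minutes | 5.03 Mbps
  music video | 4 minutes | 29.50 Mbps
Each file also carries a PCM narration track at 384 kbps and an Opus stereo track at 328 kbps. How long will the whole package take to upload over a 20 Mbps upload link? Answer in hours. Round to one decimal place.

Audio total: 384 + 328 = 712 kbps = 0.712 Mbps.
lecture capture: 2.452 Mbps × 6060 s = 14859.1 Mb
interview recording: 6.212 Mbps × 4020 s = 24972.2 Mb
concert recording: 38.712 Mbps × 6840 s = 264790.1 Mb
screen recording: 5.742 Mbps × 1860 s = 10680.1 Mb
music video: 30.212 Mbps × 240 s = 7250.9 Mb
Total: 322552.4 Mb = 40319.1 MB.
At 20 Mbps: 322552.4 / 20 = 16128 s ≈ 4.48 hours.

4.5 hours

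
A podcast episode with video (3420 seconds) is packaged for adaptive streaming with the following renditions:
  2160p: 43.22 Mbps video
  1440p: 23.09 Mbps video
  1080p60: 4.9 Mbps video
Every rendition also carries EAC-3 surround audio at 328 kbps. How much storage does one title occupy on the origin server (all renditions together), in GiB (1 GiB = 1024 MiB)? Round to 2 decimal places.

Audio: 328 kbps = 0.328 Mbps.
Sum of rendition bitrates: (43.22+0.328) + (23.09+0.328) + (4.9+0.328) = 72.194 Mbps.
× 3420 s = 246,903 Mb = 30,863 MB = 28.74 GiB.

28.74 GiB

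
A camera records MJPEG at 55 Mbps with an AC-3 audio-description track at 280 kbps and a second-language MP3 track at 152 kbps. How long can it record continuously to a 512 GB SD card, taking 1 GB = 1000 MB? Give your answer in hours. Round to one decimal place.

20.5 hours

Audio total: 280 + 152 = 432 kbps = 0.432 Mbps.
Total bitrate: 55 + 0.432 = 55.432 Mbps.
Capacity: 512 GB = 4,096,000 Mb.
Recording time: 4,096,000 / 55.432 = 73,892 s ≈ 20.5 hours.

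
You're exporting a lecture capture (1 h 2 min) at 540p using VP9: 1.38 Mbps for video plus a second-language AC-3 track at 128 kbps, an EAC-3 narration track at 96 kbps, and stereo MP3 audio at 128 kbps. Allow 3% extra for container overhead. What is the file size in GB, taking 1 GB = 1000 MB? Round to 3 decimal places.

1 h 2 min = 62 min = 3720 s
Audio total: 128 + 96 + 128 = 352 kbps = 0.352 Mbps.
Total bitrate: 1.38 + 0.352 = 1.732 Mbps.
Stream data: 1.732 Mbps × 3720 s = 6443.0 Mb.
With 3% container overhead: ×1.03.
6,636 Mb ÷ 8 = 829.5 MB → 0.8295 GB.

0.830 GB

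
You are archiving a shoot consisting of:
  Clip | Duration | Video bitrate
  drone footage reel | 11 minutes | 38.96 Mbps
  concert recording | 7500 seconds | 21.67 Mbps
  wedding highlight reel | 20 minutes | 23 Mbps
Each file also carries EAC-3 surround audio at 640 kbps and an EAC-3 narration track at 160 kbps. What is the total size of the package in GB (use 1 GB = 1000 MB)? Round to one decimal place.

Audio total: 640 + 160 = 800 kbps = 0.800 Mbps.
drone footage reel: 39.760 Mbps × 660 s = 26241.6 Mb
concert recording: 22.470 Mbps × 7500 s = 168525.0 Mb
wedding highlight reel: 23.800 Mbps × 1200 s = 28560.0 Mb
Total: 223326.6 Mb = 27915.8 MB.
= 27.92 GB.

27.9 GB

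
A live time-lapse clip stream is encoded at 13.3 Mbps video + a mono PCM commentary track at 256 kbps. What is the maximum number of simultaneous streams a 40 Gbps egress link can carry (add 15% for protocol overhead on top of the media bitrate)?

Audio: 256 kbps = 0.256 Mbps.
Per-viewer media rate: 13.556 Mbps.
On the wire with 15% overhead: 15.589 Mbps.
40 Gbps = 40,000 Mbps; 40,000 / 15.589 = 2565.85 → 2565 viewers.

2565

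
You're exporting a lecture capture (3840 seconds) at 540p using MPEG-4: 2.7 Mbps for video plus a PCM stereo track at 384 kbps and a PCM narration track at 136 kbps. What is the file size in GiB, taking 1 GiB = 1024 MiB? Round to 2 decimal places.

Audio total: 384 + 136 = 520 kbps = 0.520 Mbps.
Total bitrate: 2.7 + 0.520 = 3.220 Mbps.
Stream data: 3.220 Mbps × 3840 s = 12364.8 Mb.
12,365 Mb = 1,545,600,000 bytes ÷ 1,073,741,824 = 1.439 GiB.

1.44 GiB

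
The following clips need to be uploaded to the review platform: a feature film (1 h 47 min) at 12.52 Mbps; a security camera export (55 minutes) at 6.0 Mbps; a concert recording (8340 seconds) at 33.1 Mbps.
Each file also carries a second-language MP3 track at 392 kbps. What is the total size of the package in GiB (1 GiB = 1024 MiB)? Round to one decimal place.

44.6 GiB

Audio: 392 kbps = 0.392 Mbps.
feature film: 12.912 Mbps × 6420 s = 82895.0 Mb
security camera export: 6.392 Mbps × 3300 s = 21093.6 Mb
concert recording: 33.492 Mbps × 8340 s = 279323.3 Mb
Total: 383311.9 Mb = 47914.0 MB.
= 44.62 GiB.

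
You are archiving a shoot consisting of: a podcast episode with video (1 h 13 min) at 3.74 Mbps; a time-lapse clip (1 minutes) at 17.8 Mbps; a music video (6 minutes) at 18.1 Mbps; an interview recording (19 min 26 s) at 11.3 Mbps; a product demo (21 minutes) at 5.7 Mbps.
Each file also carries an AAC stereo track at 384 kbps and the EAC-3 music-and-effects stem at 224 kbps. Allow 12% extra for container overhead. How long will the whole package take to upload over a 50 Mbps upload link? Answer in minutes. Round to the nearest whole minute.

18 minutes

Audio total: 384 + 224 = 608 kbps = 0.608 Mbps.
podcast episode with video: 4.348 Mbps × 4380 s × 1.12 = 21329.5 Mb
time-lapse clip: 18.408 Mbps × 60 s × 1.12 = 1237.0 Mb
music video: 18.708 Mbps × 360 s × 1.12 = 7543.1 Mb
interview recording: 11.908 Mbps × 1166 s × 1.12 = 15550.9 Mb
product demo: 6.308 Mbps × 1260 s × 1.12 = 8901.8 Mb
Total: 54562.4 Mb = 6820.3 MB.
At 50 Mbps: 54562.4 / 50 = 1091 s ≈ 18.2 minutes.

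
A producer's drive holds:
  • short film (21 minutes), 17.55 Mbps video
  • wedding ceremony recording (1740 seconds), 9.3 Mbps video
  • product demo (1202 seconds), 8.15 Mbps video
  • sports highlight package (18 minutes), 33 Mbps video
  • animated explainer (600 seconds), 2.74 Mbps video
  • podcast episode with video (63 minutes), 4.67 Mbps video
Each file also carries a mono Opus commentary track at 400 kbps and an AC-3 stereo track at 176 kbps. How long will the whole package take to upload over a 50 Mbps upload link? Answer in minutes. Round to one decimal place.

Audio total: 400 + 176 = 576 kbps = 0.576 Mbps.
short film: 18.126 Mbps × 1260 s = 22838.8 Mb
wedding ceremony recording: 9.876 Mbps × 1740 s = 17184.2 Mb
product demo: 8.726 Mbps × 1202 s = 10488.7 Mb
sports highlight package: 33.576 Mbps × 1080 s = 36262.1 Mb
animated explainer: 3.316 Mbps × 600 s = 1989.6 Mb
podcast episode with video: 5.246 Mbps × 3780 s = 19829.9 Mb
Total: 108593.2 Mb = 13574.2 MB.
At 50 Mbps: 108593.2 / 50 = 2172 s ≈ 36.2 minutes.

36.2 minutes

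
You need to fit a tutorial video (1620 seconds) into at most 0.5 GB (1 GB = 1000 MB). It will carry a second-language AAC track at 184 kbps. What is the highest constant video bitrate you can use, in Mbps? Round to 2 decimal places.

Budget: 0.5 GB = 4000.0 Mb.
Total bitrate budget: 4000.0 Mb / 1620 s = 2.469 Mbps.
Audio: 184 kbps = 0.184 Mbps.
Video: 2.469 − 0.184 = 2.285 Mbps.

2.29 Mbps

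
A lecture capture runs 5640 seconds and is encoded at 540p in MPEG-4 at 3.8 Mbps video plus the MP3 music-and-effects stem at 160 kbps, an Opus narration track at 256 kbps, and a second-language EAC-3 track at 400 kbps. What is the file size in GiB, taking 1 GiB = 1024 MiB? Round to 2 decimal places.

3.03 GiB

Audio total: 160 + 256 + 400 = 816 kbps = 0.816 Mbps.
Total bitrate: 3.8 + 0.816 = 4.616 Mbps.
Stream data: 4.616 Mbps × 5640 s = 26034.2 Mb.
26,034 Mb = 3,254,280,000 bytes ÷ 1,073,741,824 = 3.031 GiB.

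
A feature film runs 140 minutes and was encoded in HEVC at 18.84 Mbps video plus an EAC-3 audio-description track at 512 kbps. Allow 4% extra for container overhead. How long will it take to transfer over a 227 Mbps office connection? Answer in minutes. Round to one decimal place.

12.4 minutes

140 min = 8400 s
Audio: 512 kbps = 0.512 Mbps.
Total bitrate: 19.352 Mbps.
File: 19.352 Mbps × 8400 s = 162556.8 Mb.
With 4% container overhead: ×1.04. → 169059.1 Mb.
At 227 Mbps: 169059.1 / 227 = 744.8 s ≈ 12.4 minutes.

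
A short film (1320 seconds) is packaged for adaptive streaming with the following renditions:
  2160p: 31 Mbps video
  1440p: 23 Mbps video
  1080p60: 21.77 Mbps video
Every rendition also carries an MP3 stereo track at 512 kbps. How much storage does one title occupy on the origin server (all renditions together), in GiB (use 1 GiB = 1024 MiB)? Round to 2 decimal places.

11.88 GiB

Audio: 512 kbps = 0.512 Mbps.
Sum of rendition bitrates: (31+0.512) + (23+0.512) + (21.77+0.512) = 77.306 Mbps.
× 1320 s = 102,044 Mb = 12,755 MB = 11.88 GiB.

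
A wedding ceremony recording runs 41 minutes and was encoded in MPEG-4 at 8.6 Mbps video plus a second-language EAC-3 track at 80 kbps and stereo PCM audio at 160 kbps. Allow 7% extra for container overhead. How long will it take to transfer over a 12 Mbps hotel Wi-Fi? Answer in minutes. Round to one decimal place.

32.3 minutes

41 min = 2460 s
Audio total: 80 + 160 = 240 kbps = 0.240 Mbps.
Total bitrate: 8.840 Mbps.
File: 8.840 Mbps × 2460 s = 21746.4 Mb.
With 7% container overhead: ×1.07. → 23268.6 Mb.
At 12 Mbps: 23268.6 / 12 = 1939.1 s ≈ 32.3 minutes.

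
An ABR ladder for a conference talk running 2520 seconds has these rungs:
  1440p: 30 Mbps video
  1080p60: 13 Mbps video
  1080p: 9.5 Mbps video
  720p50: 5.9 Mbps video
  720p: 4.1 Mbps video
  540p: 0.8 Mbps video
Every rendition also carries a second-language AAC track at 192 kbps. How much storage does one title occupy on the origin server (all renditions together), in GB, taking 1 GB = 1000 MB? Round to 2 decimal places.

20.30 GB

Audio: 192 kbps = 0.192 Mbps.
Sum of rendition bitrates: (30+0.192) + (13+0.192) + (9.5+0.192) + (5.9+0.192) + (4.1+0.192) + (0.8+0.192) = 64.452 Mbps.
× 2520 s = 162,419 Mb = 20,302 MB = 20.30 GB.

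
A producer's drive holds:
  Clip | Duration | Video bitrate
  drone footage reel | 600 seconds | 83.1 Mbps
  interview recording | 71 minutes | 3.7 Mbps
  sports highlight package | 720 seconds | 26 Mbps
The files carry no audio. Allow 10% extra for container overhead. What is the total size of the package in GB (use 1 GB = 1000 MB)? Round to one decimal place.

drone footage reel: 83.100 Mbps × 600 s × 1.10 = 54846.0 Mb
interview recording: 3.700 Mbps × 4260 s × 1.10 = 17338.2 Mb
sports highlight package: 26.000 Mbps × 720 s × 1.10 = 20592.0 Mb
Total: 92776.2 Mb = 11597.0 MB.
= 11.60 GB.

11.6 GB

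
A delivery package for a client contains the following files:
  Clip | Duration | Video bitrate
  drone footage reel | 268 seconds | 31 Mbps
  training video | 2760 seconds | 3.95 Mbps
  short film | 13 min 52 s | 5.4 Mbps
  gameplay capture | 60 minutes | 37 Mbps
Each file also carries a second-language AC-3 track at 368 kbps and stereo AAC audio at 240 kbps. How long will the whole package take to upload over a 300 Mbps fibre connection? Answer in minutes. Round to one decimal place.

9.0 minutes

Audio total: 368 + 240 = 608 kbps = 0.608 Mbps.
drone footage reel: 31.608 Mbps × 268 s = 8470.9 Mb
training video: 4.558 Mbps × 2760 s = 12580.1 Mb
short film: 6.008 Mbps × 832 s = 4998.7 Mb
gameplay capture: 37.608 Mbps × 3600 s = 135388.8 Mb
Total: 161438.5 Mb = 20179.8 MB.
At 300 Mbps: 161438.5 / 300 = 538 s ≈ 8.97 minutes.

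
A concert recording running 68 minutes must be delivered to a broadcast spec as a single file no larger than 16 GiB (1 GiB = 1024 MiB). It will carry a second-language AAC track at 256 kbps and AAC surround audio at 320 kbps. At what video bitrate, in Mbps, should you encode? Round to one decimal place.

Budget: 16 GiB = 137439.0 Mb.
68 min = 4080 s
Total bitrate budget: 137439.0 Mb / 4080 s = 33.686 Mbps.
Audio total: 256 + 320 = 576 kbps = 0.576 Mbps.
Video: 33.686 − 0.576 = 33.110 Mbps.

33.1 Mbps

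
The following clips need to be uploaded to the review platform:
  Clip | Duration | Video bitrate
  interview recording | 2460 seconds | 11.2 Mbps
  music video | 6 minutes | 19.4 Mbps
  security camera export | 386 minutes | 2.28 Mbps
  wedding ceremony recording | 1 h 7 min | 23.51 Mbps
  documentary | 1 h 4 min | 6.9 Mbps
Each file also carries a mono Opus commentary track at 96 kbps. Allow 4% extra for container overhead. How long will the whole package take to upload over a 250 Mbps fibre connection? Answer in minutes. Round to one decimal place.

14.7 minutes

Audio: 96 kbps = 0.096 Mbps.
interview recording: 11.296 Mbps × 2460 s × 1.04 = 28899.7 Mb
music video: 19.496 Mbps × 360 s × 1.04 = 7299.3 Mb
security camera export: 2.376 Mbps × 23160 s × 1.04 = 57229.3 Mb
wedding ceremony recording: 23.606 Mbps × 4020 s × 1.04 = 98692.0 Mb
documentary: 6.996 Mbps × 3840 s × 1.04 = 27939.2 Mb
Total: 220059.5 Mb = 27507.4 MB.
At 250 Mbps: 220059.5 / 250 = 880 s ≈ 14.7 minutes.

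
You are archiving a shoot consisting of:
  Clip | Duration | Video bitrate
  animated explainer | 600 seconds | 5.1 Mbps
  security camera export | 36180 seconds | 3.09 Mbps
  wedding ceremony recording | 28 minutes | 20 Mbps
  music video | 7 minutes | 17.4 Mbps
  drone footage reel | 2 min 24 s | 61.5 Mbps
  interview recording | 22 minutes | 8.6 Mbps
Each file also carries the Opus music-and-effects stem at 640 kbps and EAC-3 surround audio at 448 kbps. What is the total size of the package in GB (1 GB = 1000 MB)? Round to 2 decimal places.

Audio total: 640 + 448 = 1088 kbps = 1.088 Mbps.
animated explainer: 6.188 Mbps × 600 s = 3712.8 Mb
security camera export: 4.178 Mbps × 36180 s = 151160.0 Mb
wedding ceremony recording: 21.088 Mbps × 1680 s = 35427.8 Mb
music video: 18.488 Mbps × 420 s = 7765.0 Mb
drone footage reel: 62.588 Mbps × 144 s = 9012.7 Mb
interview recording: 9.688 Mbps × 1320 s = 12788.2 Mb
Total: 219866.5 Mb = 27483.3 MB.
= 27.48 GB.

27.48 GB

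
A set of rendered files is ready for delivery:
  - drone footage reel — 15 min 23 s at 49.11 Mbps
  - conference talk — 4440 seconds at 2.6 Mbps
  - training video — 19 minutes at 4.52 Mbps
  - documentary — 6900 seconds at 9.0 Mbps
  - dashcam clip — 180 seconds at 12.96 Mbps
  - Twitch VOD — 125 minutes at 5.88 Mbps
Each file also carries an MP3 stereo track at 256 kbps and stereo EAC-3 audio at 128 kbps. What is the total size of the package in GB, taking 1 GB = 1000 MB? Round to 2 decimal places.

Audio total: 256 + 128 = 384 kbps = 0.384 Mbps.
drone footage reel: 49.494 Mbps × 923 s = 45683.0 Mb
conference talk: 2.984 Mbps × 4440 s = 13249.0 Mb
training video: 4.904 Mbps × 1140 s = 5590.6 Mb
documentary: 9.384 Mbps × 6900 s = 64749.6 Mb
dashcam clip: 13.344 Mbps × 180 s = 2401.9 Mb
Twitch VOD: 6.264 Mbps × 7500 s = 46980.0 Mb
Total: 178654.0 Mb = 22331.8 MB.
= 22.33 GB.

22.33 GB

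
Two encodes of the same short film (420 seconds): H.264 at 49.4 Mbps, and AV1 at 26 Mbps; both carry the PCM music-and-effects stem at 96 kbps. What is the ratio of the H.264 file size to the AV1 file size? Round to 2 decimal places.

Audio: 96 kbps = 0.096 Mbps.
H.264: 49.496 Mbps × 420 s = 20788.3 Mb = 2.599 GB.
AV1: 26.096 Mbps × 420 s = 10960.3 Mb = 1.370 GB.
Ratio: 2.599 / 1.370 = 1.897.

1.90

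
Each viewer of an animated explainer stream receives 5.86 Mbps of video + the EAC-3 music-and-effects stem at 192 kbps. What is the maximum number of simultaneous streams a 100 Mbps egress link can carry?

Audio: 192 kbps = 0.192 Mbps.
Per-viewer media rate: 6.052 Mbps.
100 Mbps = 100.0 Mbps; 100.0 / 6.052 = 16.52 → 16 viewers.

16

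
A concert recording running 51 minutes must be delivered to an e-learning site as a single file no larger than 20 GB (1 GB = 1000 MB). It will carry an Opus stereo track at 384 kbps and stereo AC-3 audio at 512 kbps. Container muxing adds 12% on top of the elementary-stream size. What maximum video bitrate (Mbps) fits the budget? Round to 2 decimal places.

Budget: 20 GB = 160000.0 Mb.
Stream payload after overhead: 160000.0 / 1.12 = 142857.1 Mb.
51 min = 3060 s
Total bitrate budget: 142857.1 Mb / 3060 s = 46.685 Mbps.
Audio total: 384 + 512 = 896 kbps = 0.896 Mbps.
Video: 46.685 − 0.896 = 45.789 Mbps.

45.79 Mbps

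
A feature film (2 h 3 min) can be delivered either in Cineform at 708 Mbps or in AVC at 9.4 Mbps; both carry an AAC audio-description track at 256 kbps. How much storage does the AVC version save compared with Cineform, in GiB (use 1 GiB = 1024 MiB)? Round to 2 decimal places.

600.20 GiB

2 h 3 min = 123 min = 7380 s
Audio: 256 kbps = 0.256 Mbps.
Cineform: 708.256 Mbps × 7380 s = 5226929.3 Mb = 608.495 GiB.
AVC: 9.656 Mbps × 7380 s = 71261.3 Mb = 8.296 GiB.
Saving: 608.495 − 8.296 = 600.199 GiB.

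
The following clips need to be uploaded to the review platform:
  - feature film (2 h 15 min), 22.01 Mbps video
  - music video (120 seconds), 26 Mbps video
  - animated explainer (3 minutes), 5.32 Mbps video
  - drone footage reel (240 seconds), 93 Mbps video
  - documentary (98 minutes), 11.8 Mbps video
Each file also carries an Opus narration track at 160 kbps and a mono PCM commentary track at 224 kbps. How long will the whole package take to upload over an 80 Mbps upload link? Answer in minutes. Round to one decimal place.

Audio total: 160 + 224 = 384 kbps = 0.384 Mbps.
feature film: 22.394 Mbps × 8100 s = 181391.4 Mb
music video: 26.384 Mbps × 120 s = 3166.1 Mb
animated explainer: 5.704 Mbps × 180 s = 1026.7 Mb
drone footage reel: 93.384 Mbps × 240 s = 22412.2 Mb
documentary: 12.184 Mbps × 5880 s = 71641.9 Mb
Total: 279638.3 Mb = 34954.8 MB.
At 80 Mbps: 279638.3 / 80 = 3495 s ≈ 58.3 minutes.

58.3 minutes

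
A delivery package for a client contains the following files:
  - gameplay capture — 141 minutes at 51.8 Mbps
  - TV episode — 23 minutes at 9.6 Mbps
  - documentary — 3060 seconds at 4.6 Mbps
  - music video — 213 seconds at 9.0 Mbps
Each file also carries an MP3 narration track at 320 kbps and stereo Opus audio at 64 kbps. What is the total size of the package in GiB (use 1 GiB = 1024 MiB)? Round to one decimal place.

55.0 GiB

Audio total: 320 + 64 = 384 kbps = 0.384 Mbps.
gameplay capture: 52.184 Mbps × 8460 s = 441476.6 Mb
TV episode: 9.984 Mbps × 1380 s = 13777.9 Mb
documentary: 4.984 Mbps × 3060 s = 15251.0 Mb
music video: 9.384 Mbps × 213 s = 1998.8 Mb
Total: 472504.4 Mb = 59063.0 MB.
= 55.01 GiB.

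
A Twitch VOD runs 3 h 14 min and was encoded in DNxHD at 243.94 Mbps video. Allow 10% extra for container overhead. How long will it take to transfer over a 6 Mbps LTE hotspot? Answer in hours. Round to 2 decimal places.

144.60 hours

3 h 14 min = 194 min = 11640 s
File: 243.940 Mbps × 11640 s = 2839461.6 Mb.
With 10% container overhead: ×1.10. → 3123407.8 Mb.
At 6 Mbps: 3123407.8 / 6 = 520568.0 s ≈ 145 hours.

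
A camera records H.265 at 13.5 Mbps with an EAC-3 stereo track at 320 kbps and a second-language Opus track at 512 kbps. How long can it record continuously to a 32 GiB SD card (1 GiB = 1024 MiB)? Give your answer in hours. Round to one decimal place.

5.3 hours

Audio total: 320 + 512 = 832 kbps = 0.832 Mbps.
Total bitrate: 13.5 + 0.832 = 14.332 Mbps.
Capacity: 32 GiB = 274,878 Mb.
Recording time: 274,878 / 14.332 = 19,179 s ≈ 5.33 hours.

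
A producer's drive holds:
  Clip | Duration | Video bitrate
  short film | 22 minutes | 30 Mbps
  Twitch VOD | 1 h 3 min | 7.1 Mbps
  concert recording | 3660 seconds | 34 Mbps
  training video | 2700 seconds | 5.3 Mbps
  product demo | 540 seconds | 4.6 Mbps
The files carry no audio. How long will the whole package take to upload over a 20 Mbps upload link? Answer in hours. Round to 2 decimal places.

short film: 30.000 Mbps × 1320 s = 39600.0 Mb
Twitch VOD: 7.100 Mbps × 3780 s = 26838.0 Mb
concert recording: 34.000 Mbps × 3660 s = 124440.0 Mb
training video: 5.300 Mbps × 2700 s = 14310.0 Mb
product demo: 4.600 Mbps × 540 s = 2484.0 Mb
Total: 207672.0 Mb = 25959.0 MB.
At 20 Mbps: 207672.0 / 20 = 10384 s ≈ 2.88 hours.

2.88 hours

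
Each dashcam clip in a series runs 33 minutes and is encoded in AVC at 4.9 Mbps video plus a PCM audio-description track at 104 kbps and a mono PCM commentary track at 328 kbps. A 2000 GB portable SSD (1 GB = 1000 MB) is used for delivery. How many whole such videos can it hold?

1515

33 min = 1980 s
Audio total: 104 + 328 = 432 kbps = 0.432 Mbps.
Total bitrate: 5.332 Mbps.
Per item: 5.332 Mbps × 1980 s = 10,557 Mb = 1,320 MB.
Capacity: 2000 GB = 16,000,000 Mb; 1515.53 items → 1515 complete.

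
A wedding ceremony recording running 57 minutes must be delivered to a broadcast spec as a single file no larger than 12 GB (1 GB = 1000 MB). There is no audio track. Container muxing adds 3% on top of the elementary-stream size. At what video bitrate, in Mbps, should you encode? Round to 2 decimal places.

Budget: 12 GB = 96000.0 Mb.
Stream payload after overhead: 96000.0 / 1.03 = 93203.9 Mb.
57 min = 3420 s
Total bitrate budget: 93203.9 Mb / 3420 s = 27.253 Mbps.

27.25 Mbps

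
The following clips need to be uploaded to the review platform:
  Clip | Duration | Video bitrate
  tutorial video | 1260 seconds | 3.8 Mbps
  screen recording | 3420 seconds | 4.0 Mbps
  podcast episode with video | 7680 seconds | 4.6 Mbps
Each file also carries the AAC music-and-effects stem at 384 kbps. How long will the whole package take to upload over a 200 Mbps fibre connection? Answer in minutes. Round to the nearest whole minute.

5 minutes

Audio: 384 kbps = 0.384 Mbps.
tutorial video: 4.184 Mbps × 1260 s = 5271.8 Mb
screen recording: 4.384 Mbps × 3420 s = 14993.3 Mb
podcast episode with video: 4.984 Mbps × 7680 s = 38277.1 Mb
Total: 58542.2 Mb = 7317.8 MB.
At 200 Mbps: 58542.2 / 200 = 293 s ≈ 4.88 minutes.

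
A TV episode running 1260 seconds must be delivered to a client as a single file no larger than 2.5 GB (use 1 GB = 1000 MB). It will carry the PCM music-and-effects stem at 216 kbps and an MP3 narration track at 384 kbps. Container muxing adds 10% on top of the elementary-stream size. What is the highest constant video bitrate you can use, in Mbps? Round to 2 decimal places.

13.83 Mbps

Budget: 2.5 GB = 20000.0 Mb.
Stream payload after overhead: 20000.0 / 1.10 = 18181.8 Mb.
Total bitrate budget: 18181.8 Mb / 1260 s = 14.430 Mbps.
Audio total: 216 + 384 = 600 kbps = 0.600 Mbps.
Video: 14.430 − 0.600 = 13.830 Mbps.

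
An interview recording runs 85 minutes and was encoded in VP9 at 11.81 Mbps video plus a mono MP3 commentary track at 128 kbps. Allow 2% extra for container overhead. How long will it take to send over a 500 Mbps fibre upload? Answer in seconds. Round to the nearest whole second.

85 min = 5100 s
Audio: 128 kbps = 0.128 Mbps.
Total bitrate: 11.938 Mbps.
File: 11.938 Mbps × 5100 s = 60883.8 Mb.
With 2% container overhead: ×1.02. → 62101.5 Mb.
At 500 Mbps: 62101.5 / 500 = 124.2 s ≈ 124 seconds.

124 seconds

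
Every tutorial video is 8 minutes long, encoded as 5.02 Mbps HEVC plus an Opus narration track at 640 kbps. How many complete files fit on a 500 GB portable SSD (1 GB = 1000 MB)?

1472

8 min = 480 s
Audio: 640 kbps = 0.640 Mbps.
Total bitrate: 5.660 Mbps.
Per item: 5.660 Mbps × 480 s = 2,717 Mb = 339.6 MB.
Capacity: 500 GB = 4,000,000 Mb; 1472.32 items → 1472 complete.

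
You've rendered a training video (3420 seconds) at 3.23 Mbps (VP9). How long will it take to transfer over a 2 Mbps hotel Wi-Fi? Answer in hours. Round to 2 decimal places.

File: 3.230 Mbps × 3420 s = 11046.6 Mb.
At 2 Mbps: 11046.6 / 2 = 5523.3 s ≈ 1.53 hours.

1.53 hours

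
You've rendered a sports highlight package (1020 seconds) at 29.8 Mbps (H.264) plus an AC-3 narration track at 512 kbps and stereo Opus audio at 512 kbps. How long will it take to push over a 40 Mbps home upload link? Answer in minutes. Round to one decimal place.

13.1 minutes

Audio total: 512 + 512 = 1024 kbps = 1.024 Mbps.
Total bitrate: 30.824 Mbps.
File: 30.824 Mbps × 1020 s = 31440.5 Mb.
At 40 Mbps: 31440.5 / 40 = 786.0 s ≈ 13.1 minutes.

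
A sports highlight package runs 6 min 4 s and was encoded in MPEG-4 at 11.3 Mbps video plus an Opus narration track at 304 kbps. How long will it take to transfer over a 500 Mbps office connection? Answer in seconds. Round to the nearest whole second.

6 min 4 s = 364 s
Audio: 304 kbps = 0.304 Mbps.
Total bitrate: 11.604 Mbps.
File: 11.604 Mbps × 364 s = 4223.9 Mb.
At 500 Mbps: 4223.9 / 500 = 8.4 s ≈ 8.45 seconds.

8 seconds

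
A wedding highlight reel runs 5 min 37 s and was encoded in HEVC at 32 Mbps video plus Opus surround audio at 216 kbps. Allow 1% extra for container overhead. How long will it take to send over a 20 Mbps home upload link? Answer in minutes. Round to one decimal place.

5 min 37 s = 337 s
Audio: 216 kbps = 0.216 Mbps.
Total bitrate: 32.216 Mbps.
File: 32.216 Mbps × 337 s = 10856.8 Mb.
With 1% container overhead: ×1.01. → 10965.4 Mb.
At 20 Mbps: 10965.4 / 20 = 548.3 s ≈ 9.14 minutes.

9.1 minutes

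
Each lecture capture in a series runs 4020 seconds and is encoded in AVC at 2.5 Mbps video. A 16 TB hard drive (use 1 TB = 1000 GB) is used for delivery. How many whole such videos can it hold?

12736

Per item: 2.500 Mbps × 4020 s = 10,050 Mb = 1,256 MB.
Capacity: 16 TB = 128,000,000 Mb; 12736.32 items → 12736 complete.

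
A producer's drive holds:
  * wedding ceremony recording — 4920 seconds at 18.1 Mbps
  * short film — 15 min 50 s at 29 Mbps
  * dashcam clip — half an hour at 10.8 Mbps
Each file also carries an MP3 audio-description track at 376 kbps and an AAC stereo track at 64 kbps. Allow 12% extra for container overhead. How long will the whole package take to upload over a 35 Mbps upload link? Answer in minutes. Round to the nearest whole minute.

Audio total: 376 + 64 = 440 kbps = 0.440 Mbps.
wedding ceremony recording: 18.540 Mbps × 4920 s × 1.12 = 102162.8 Mb
short film: 29.440 Mbps × 950 s × 1.12 = 31324.2 Mb
dashcam clip: 11.240 Mbps × 1800 s × 1.12 = 22659.8 Mb
Total: 156146.8 Mb = 19518.4 MB.
At 35 Mbps: 156146.8 / 35 = 4461 s ≈ 74.4 minutes.

74 minutes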